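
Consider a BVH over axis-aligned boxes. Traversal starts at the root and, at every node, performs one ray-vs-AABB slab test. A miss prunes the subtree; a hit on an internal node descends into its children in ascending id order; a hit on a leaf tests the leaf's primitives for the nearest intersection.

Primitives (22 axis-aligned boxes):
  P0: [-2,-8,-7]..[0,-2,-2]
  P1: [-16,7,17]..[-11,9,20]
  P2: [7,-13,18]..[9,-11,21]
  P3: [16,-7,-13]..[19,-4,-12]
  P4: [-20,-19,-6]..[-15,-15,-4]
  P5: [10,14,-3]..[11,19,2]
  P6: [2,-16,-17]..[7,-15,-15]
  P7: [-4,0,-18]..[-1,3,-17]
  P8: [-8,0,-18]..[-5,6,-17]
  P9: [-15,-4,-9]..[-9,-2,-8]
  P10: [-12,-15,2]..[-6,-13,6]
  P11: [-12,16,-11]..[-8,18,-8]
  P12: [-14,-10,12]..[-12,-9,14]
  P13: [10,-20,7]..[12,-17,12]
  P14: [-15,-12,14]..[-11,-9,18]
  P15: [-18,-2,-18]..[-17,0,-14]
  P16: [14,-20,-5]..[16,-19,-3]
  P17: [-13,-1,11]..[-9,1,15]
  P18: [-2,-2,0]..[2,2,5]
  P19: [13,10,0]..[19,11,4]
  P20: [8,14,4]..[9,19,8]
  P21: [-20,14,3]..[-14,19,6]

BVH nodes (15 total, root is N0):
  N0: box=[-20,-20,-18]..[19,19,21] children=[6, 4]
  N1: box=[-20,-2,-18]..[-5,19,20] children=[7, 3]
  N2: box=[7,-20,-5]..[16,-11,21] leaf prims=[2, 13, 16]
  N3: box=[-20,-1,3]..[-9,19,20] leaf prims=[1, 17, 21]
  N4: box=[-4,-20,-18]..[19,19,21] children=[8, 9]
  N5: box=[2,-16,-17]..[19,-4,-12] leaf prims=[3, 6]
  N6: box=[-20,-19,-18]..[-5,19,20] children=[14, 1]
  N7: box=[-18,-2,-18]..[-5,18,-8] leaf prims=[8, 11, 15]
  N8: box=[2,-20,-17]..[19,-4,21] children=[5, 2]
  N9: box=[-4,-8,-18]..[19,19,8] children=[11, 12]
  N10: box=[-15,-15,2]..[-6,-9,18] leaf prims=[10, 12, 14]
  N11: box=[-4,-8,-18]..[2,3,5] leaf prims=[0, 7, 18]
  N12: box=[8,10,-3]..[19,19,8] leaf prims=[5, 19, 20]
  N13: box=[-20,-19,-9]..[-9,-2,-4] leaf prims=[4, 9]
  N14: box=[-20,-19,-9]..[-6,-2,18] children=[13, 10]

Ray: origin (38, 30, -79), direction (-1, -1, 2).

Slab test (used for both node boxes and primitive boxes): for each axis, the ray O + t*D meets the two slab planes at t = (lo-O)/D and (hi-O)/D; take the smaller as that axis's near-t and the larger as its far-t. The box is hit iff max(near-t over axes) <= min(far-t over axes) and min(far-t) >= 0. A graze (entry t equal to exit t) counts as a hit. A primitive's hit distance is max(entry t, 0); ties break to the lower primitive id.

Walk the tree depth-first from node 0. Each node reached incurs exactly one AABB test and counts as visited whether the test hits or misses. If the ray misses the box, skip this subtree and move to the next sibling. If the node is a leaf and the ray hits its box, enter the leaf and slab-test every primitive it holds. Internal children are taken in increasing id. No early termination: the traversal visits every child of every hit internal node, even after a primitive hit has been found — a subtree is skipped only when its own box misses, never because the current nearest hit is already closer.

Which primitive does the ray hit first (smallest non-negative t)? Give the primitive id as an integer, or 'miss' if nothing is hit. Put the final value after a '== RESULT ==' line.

Trace the traversal:
N0 x:[19,58] y:[11,50] z:[61/2,50] -> hit [61/2,50], descend [4, 6]
  N4 x:[19,42] y:[11,50] z:[61/2,50] -> hit [61/2,42], descend [8, 9]
    N8 x:[19,36] y:[34,50] z:[31,50] -> hit [34,36], descend [2, 5]
      N2 x:[22,31] y:[41,50] z:[37,50] -> miss, prune
      N5 x:[19,36] y:[34,46] z:[31,67/2] -> miss, prune
    N9 x:[19,42] y:[11,38] z:[61/2,87/2] -> hit [61/2,38], descend [11, 12]
      N11 x:[36,42] y:[27,38] z:[61/2,42] -> hit [36,38] leaf, test {P0@t=38, P7(miss), P18(miss)}
      N12 x:[19,30] y:[11,20] z:[38,87/2] -> miss, prune
  N6 x:[43,58] y:[11,49] z:[61/2,99/2] -> hit [43,49], descend [1, 14]
    N1 x:[43,58] y:[11,32] z:[61/2,99/2] -> miss, prune
    N14 x:[44,58] y:[32,49] z:[35,97/2] -> hit [44,97/2], descend [10, 13]
      N10 x:[44,53] y:[39,45] z:[81/2,97/2] -> hit [44,45] leaf, test {P10(miss), P12(miss), P14(miss)}
      N13 x:[47,58] y:[32,49] z:[35,75/2] -> miss, prune

13 AABB tests over nodes [0, 4, 8, 2, 5, 9, 11, 12, 6, 1, 14, 10, 13]; 2 leaves entered; closest P0.

== RESULT ==
0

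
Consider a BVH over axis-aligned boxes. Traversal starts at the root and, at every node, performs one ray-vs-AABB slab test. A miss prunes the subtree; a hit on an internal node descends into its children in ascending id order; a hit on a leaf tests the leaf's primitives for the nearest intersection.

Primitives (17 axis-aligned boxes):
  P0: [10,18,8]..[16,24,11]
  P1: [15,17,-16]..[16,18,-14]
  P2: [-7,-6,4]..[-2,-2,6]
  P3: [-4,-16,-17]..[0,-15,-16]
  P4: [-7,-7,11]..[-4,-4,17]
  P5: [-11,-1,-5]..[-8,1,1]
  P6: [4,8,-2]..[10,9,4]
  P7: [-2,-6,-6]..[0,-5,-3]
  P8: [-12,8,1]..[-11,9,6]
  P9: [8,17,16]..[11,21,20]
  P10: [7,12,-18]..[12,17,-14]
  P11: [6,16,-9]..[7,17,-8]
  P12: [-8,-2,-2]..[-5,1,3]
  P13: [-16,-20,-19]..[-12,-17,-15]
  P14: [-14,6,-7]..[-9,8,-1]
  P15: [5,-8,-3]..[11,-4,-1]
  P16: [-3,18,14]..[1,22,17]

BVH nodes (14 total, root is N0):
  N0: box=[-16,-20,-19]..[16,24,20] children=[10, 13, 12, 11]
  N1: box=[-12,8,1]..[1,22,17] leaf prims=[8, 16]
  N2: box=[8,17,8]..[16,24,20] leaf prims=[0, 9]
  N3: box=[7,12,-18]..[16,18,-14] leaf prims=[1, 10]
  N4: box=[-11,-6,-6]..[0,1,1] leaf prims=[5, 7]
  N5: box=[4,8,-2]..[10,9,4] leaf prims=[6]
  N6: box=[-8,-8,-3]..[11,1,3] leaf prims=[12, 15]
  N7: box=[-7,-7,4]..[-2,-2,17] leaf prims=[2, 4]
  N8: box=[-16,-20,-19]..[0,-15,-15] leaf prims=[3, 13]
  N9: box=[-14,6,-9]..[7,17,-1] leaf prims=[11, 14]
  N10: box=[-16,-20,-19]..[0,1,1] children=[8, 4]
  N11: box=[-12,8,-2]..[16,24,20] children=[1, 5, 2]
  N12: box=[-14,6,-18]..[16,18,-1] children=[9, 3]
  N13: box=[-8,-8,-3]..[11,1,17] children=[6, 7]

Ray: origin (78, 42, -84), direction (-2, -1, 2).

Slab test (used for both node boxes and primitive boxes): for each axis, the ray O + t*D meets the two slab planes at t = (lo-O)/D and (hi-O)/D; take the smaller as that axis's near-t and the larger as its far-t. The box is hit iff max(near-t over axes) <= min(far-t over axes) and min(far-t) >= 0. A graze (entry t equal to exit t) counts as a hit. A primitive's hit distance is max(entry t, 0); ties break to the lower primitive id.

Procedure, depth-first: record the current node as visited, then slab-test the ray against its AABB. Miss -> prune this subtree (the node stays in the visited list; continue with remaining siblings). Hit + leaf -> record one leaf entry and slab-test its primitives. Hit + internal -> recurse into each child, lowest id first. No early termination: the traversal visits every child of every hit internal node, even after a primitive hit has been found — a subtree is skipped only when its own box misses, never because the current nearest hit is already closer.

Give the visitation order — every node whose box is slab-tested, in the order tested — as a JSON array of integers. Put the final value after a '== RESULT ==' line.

Traverse from the root:
N0 x:[31,47] y:[18,62] z:[65/2,52] -> hit [65/2,47], descend [10, 11, 12, 13]
  N10 x:[39,47] y:[41,62] z:[65/2,85/2] -> hit [41,85/2], descend [4, 8]
    N4 x:[39,89/2] y:[41,48] z:[39,85/2] -> hit [41,85/2] leaf, test {P5(miss), P7(miss)}
    N8 x:[39,47] y:[57,62] z:[65/2,69/2] -> miss, prune
  N11 x:[31,45] y:[18,34] z:[41,52] -> miss, prune
  N12 x:[31,46] y:[24,36] z:[33,83/2] -> hit [33,36], descend [3, 9]
    N3 x:[31,71/2] y:[24,30] z:[33,35] -> miss, prune
    N9 x:[71/2,46] y:[25,36] z:[75/2,83/2] -> miss, prune
  N13 x:[67/2,43] y:[41,50] z:[81/2,101/2] -> hit [41,43], descend [6, 7]
    N6 x:[67/2,43] y:[41,50] z:[81/2,87/2] -> hit [41,43] leaf, test {P12@t=83/2, P15(miss)}
    N7 x:[40,85/2] y:[44,49] z:[44,101/2] -> miss, prune

order=[0, 10, 4, 8, 11, 12, 3, 9, 13, 6, 7]  |boxes|=11  |leaves|=2  hit=P12

== RESULT ==
[0, 10, 4, 8, 11, 12, 3, 9, 13, 6, 7]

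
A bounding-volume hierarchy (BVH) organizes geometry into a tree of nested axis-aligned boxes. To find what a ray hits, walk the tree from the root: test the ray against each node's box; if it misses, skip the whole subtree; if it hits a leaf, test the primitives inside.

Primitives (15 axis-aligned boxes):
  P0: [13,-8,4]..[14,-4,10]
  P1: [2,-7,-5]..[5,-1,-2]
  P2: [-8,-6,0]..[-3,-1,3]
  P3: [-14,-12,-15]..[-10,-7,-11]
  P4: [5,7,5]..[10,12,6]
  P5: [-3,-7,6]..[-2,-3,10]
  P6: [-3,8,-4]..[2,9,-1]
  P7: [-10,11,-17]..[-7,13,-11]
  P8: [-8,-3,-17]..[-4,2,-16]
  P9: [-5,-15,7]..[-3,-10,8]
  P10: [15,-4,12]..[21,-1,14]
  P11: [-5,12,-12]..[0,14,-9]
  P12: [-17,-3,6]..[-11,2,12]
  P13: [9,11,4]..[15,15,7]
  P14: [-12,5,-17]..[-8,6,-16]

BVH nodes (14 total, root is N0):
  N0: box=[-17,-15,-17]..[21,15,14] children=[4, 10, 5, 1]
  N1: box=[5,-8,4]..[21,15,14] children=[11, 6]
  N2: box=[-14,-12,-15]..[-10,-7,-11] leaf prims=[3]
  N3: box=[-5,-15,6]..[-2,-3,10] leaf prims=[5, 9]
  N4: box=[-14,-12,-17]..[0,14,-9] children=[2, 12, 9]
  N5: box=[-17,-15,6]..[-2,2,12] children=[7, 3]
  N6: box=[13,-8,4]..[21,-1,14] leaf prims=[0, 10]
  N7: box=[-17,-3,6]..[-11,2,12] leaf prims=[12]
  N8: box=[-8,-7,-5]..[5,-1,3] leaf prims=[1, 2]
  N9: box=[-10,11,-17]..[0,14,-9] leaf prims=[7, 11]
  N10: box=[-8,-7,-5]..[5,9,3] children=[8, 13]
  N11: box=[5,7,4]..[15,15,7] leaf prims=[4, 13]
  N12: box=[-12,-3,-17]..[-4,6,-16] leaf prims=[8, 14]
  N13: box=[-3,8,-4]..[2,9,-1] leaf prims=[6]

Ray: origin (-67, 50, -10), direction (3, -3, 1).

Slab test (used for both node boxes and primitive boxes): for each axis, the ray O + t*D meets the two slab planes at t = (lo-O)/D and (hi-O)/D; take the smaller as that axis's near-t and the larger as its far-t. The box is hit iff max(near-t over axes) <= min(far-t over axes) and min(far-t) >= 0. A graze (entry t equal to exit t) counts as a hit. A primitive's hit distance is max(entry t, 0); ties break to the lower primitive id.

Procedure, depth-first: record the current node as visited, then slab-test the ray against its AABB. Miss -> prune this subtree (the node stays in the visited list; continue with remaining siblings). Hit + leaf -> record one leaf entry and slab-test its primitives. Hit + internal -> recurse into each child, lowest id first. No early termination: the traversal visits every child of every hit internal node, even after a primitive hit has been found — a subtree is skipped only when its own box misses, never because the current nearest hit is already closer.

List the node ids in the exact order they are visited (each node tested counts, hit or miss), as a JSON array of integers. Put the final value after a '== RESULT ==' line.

Trace the traversal:
N0 x:[50/3,88/3] y:[35/3,65/3] z:[-7,24] -> hit [50/3,65/3], descend [1, 4, 5, 10]
  N1 x:[24,88/3] y:[35/3,58/3] z:[14,24] -> miss, prune
  N4 x:[53/3,67/3] y:[12,62/3] z:[-7,1] -> miss, prune
  N5 x:[50/3,65/3] y:[16,65/3] z:[16,22] -> hit [50/3,65/3], descend [3, 7]
    N3 x:[62/3,65/3] y:[53/3,65/3] z:[16,20] -> miss, prune
    N7 x:[50/3,56/3] y:[16,53/3] z:[16,22] -> hit [50/3,53/3] leaf, test {P12@t=50/3}
  N10 x:[59/3,24] y:[41/3,19] z:[5,13] -> miss, prune

7 AABB tests over nodes [0, 1, 4, 5, 3, 7, 10]; 1 leaf entered; closest P12.

== RESULT ==
[0, 1, 4, 5, 3, 7, 10]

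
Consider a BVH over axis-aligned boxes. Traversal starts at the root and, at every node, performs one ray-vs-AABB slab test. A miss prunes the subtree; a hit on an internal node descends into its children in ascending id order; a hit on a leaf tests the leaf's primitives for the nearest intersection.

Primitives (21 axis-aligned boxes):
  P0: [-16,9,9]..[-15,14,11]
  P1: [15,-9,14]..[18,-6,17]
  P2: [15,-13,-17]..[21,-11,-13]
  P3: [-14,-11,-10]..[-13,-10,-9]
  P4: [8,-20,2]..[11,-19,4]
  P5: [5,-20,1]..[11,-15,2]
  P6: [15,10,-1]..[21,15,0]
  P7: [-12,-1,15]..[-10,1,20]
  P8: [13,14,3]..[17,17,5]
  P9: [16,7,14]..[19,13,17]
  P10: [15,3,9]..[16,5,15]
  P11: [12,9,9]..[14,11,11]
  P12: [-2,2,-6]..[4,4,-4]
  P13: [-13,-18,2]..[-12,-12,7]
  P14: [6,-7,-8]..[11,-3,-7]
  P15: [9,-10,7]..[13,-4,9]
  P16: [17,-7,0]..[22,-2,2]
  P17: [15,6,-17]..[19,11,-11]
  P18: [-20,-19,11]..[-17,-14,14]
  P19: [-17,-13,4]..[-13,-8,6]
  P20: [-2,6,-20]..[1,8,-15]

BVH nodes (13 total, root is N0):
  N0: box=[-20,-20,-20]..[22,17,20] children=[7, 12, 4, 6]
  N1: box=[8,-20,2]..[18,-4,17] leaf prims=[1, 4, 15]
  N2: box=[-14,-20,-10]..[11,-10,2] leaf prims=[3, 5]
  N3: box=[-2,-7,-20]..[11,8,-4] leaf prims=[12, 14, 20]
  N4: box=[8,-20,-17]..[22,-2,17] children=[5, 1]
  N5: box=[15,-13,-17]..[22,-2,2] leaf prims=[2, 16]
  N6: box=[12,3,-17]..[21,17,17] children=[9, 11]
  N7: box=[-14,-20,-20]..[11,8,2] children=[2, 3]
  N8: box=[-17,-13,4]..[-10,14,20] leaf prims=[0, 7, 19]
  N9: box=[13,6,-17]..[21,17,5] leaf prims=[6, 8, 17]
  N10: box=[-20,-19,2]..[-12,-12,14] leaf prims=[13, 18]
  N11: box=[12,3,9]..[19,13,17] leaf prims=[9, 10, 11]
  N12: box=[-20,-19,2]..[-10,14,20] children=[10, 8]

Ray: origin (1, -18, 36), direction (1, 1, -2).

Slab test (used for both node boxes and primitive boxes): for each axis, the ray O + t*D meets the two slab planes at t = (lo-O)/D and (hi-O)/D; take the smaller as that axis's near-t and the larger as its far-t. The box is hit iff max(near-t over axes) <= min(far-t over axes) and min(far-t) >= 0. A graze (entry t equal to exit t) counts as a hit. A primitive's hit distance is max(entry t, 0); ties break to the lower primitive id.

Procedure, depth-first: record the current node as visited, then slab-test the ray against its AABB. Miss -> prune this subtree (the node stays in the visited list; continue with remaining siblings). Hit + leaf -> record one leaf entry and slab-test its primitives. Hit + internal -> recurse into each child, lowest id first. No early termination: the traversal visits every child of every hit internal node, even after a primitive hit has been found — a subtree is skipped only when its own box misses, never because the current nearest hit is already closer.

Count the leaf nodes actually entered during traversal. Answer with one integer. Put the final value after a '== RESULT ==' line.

Walk:
N0 x:[-21,21] y:[-2,35] z:[8,28] -> hit [8,21], descend [4, 6, 7, 12]
  N4 x:[7,21] y:[-2,16] z:[19/2,53/2] -> hit [19/2,16], descend [1, 5]
    N1 x:[7,17] y:[-2,14] z:[19/2,17] -> hit [19/2,14] leaf, test {P1(miss), P4(miss), P15(miss)}
    N5 x:[14,21] y:[5,16] z:[17,53/2] -> miss, prune
  N6 x:[11,20] y:[21,35] z:[19/2,53/2] -> miss, prune
  N7 x:[-15,10] y:[-2,26] z:[17,28] -> miss, prune
  N12 x:[-21,-11] y:[-1,32] z:[8,17] -> miss, prune

Summary -> nodes [0, 4, 1, 5, 6, 7, 12]; box-tests=7; leaf-entries=1; first=miss

== RESULT ==
1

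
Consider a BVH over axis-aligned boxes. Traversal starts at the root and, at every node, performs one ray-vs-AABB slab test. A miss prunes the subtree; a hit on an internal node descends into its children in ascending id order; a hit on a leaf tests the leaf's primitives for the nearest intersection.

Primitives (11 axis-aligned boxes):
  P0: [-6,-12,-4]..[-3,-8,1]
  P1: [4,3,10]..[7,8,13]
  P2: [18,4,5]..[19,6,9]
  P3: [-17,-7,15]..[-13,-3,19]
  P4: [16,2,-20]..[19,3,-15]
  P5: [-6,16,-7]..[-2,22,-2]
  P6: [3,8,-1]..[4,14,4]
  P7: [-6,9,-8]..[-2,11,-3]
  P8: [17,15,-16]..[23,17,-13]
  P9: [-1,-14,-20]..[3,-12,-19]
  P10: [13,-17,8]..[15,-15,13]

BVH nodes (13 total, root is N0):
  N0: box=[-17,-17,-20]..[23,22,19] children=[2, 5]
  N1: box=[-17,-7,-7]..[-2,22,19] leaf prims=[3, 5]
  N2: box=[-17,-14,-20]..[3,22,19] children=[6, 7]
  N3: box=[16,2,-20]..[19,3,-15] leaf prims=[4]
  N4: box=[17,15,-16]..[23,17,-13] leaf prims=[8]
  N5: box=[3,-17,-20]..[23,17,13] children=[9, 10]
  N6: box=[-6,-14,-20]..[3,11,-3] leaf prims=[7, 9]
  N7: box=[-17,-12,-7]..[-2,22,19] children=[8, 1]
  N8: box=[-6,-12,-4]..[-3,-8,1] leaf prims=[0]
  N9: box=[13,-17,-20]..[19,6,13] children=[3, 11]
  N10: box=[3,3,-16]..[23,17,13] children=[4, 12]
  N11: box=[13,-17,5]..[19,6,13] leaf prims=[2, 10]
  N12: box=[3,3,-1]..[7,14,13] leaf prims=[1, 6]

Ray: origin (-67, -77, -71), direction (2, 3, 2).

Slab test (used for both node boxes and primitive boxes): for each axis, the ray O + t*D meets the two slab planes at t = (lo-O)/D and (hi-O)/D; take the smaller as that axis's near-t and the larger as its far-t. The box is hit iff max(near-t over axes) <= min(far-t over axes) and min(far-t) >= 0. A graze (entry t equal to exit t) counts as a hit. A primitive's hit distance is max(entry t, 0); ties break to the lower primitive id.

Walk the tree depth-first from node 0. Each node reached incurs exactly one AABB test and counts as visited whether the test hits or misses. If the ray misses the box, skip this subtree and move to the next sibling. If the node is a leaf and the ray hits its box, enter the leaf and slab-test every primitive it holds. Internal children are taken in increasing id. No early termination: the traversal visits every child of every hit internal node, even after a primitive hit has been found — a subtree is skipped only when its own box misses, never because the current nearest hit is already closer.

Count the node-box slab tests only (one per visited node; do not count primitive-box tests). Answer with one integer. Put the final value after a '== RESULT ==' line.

Trace the traversal:
N0 x:[25,45] y:[20,33] z:[51/2,45] -> hit [51/2,33], descend [2, 5]
  N2 x:[25,35] y:[21,33] z:[51/2,45] -> hit [51/2,33], descend [6, 7]
    N6 x:[61/2,35] y:[21,88/3] z:[51/2,34] -> miss, prune
    N7 x:[25,65/2] y:[65/3,33] z:[32,45] -> hit [32,65/2], descend [1, 8]
      N1 x:[25,65/2] y:[70/3,33] z:[32,45] -> hit [32,65/2] leaf, test {P3(miss), P5@t=32}
      N8 x:[61/2,32] y:[65/3,23] z:[67/2,36] -> miss, prune
  N5 x:[35,45] y:[20,94/3] z:[51/2,42] -> miss, prune

7 AABB tests over nodes [0, 2, 6, 7, 1, 8, 5]; 1 leaf entered; closest P5.

== RESULT ==
7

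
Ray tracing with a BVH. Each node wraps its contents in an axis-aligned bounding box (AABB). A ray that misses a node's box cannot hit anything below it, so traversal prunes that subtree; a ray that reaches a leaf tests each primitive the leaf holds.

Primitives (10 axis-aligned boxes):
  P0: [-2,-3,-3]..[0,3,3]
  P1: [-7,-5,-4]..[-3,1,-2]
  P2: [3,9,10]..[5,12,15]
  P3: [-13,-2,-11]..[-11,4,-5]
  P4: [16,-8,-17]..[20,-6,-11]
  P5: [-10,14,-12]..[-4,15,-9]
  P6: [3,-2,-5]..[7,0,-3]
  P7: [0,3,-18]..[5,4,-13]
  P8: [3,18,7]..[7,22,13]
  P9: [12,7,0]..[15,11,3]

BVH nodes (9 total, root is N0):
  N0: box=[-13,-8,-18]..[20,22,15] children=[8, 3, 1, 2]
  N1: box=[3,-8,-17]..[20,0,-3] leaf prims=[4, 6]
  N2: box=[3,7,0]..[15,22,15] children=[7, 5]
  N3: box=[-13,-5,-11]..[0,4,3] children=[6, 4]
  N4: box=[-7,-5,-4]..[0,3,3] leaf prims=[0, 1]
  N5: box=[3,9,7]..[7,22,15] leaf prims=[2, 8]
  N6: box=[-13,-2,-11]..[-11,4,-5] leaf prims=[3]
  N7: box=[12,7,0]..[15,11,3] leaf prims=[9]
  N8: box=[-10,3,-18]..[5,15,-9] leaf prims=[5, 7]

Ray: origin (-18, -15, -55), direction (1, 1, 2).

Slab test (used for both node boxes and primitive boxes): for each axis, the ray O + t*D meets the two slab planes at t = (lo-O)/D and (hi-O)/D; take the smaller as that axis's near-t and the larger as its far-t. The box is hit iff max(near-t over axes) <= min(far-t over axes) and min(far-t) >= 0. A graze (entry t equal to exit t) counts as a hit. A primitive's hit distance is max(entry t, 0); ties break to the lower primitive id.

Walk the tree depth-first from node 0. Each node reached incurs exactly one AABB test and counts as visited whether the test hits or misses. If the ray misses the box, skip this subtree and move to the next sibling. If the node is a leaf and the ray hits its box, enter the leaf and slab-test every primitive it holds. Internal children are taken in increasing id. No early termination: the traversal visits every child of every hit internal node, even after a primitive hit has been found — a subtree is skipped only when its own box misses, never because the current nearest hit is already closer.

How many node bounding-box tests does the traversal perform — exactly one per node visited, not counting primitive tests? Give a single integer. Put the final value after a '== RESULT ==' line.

Walk:
N0 x:[5,38] y:[7,37] z:[37/2,35] -> hit [37/2,35], descend [1, 2, 3, 8]
  N1 x:[21,38] y:[7,15] z:[19,26] -> miss, prune
  N2 x:[21,33] y:[22,37] z:[55/2,35] -> hit [55/2,33], descend [5, 7]
    N5 x:[21,25] y:[24,37] z:[31,35] -> miss, prune
    N7 x:[30,33] y:[22,26] z:[55/2,29] -> miss, prune
  N3 x:[5,18] y:[10,19] z:[22,29] -> miss, prune
  N8 x:[8,23] y:[18,30] z:[37/2,23] -> hit [37/2,23] leaf, test {P5(miss), P7@t=37/2}

Visited [0, 1, 2, 5, 7, 3, 8]. Tests: 7 box, 1 leaf. Nearest: P7.

== RESULT ==
7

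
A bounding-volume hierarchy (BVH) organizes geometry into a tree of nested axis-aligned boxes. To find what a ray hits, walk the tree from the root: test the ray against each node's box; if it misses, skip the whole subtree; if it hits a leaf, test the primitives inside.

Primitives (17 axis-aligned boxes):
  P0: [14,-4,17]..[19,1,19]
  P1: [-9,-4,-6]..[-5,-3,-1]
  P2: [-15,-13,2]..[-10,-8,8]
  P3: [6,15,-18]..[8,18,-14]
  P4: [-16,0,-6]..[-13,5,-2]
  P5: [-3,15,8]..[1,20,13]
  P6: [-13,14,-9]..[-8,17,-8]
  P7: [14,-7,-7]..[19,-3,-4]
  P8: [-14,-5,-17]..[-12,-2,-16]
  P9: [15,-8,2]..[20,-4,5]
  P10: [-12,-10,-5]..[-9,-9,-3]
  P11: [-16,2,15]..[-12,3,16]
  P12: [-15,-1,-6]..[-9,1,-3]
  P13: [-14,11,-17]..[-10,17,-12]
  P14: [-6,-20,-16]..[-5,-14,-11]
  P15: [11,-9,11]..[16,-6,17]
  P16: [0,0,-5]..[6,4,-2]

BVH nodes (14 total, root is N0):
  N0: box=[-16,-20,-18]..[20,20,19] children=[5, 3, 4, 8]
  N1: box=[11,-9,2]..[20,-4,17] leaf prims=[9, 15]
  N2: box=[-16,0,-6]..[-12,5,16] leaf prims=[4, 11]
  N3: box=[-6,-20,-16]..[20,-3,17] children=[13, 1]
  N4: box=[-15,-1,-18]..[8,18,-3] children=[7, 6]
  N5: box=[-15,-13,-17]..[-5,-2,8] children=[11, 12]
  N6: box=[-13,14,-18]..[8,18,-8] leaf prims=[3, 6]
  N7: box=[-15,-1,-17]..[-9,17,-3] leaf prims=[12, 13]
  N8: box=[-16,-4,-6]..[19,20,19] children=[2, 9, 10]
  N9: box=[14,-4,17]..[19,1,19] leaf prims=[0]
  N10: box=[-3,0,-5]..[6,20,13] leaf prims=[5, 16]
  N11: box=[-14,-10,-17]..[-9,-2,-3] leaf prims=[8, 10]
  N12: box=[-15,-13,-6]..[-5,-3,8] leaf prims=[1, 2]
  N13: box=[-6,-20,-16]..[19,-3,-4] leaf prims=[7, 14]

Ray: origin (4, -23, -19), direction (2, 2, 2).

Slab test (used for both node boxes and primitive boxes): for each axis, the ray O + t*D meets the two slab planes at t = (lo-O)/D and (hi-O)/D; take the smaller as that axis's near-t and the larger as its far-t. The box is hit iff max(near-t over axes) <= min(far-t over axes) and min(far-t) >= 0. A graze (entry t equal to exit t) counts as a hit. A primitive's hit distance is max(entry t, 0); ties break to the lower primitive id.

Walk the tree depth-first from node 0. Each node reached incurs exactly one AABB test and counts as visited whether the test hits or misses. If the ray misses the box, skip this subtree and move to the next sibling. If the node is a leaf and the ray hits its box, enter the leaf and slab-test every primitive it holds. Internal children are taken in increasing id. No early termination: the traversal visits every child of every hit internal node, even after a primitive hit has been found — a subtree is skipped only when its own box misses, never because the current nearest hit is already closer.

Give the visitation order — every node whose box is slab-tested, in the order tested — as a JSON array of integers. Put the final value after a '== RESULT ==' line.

Traverse from the root:
N0 x:[-10,8] y:[3/2,43/2] z:[1/2,19] -> hit [3/2,8], descend [3, 4, 5, 8]
  N3 x:[-5,8] y:[3/2,10] z:[3/2,18] -> hit [3/2,8], descend [1, 13]
    N1 x:[7/2,8] y:[7,19/2] z:[21/2,18] -> miss, prune
    N13 x:[-5,15/2] y:[3/2,10] z:[3/2,15/2] -> hit [3/2,15/2] leaf, test {P7(miss), P14(miss)}
  N4 x:[-19/2,2] y:[11,41/2] z:[1/2,8] -> miss, prune
  N5 x:[-19/2,-9/2] y:[5,21/2] z:[1,27/2] -> miss, prune
  N8 x:[-10,15/2] y:[19/2,43/2] z:[13/2,19] -> miss, prune

7 AABB tests over nodes [0, 3, 1, 13, 4, 5, 8]; 1 leaf entered; closest miss.

== RESULT ==
[0, 3, 1, 13, 4, 5, 8]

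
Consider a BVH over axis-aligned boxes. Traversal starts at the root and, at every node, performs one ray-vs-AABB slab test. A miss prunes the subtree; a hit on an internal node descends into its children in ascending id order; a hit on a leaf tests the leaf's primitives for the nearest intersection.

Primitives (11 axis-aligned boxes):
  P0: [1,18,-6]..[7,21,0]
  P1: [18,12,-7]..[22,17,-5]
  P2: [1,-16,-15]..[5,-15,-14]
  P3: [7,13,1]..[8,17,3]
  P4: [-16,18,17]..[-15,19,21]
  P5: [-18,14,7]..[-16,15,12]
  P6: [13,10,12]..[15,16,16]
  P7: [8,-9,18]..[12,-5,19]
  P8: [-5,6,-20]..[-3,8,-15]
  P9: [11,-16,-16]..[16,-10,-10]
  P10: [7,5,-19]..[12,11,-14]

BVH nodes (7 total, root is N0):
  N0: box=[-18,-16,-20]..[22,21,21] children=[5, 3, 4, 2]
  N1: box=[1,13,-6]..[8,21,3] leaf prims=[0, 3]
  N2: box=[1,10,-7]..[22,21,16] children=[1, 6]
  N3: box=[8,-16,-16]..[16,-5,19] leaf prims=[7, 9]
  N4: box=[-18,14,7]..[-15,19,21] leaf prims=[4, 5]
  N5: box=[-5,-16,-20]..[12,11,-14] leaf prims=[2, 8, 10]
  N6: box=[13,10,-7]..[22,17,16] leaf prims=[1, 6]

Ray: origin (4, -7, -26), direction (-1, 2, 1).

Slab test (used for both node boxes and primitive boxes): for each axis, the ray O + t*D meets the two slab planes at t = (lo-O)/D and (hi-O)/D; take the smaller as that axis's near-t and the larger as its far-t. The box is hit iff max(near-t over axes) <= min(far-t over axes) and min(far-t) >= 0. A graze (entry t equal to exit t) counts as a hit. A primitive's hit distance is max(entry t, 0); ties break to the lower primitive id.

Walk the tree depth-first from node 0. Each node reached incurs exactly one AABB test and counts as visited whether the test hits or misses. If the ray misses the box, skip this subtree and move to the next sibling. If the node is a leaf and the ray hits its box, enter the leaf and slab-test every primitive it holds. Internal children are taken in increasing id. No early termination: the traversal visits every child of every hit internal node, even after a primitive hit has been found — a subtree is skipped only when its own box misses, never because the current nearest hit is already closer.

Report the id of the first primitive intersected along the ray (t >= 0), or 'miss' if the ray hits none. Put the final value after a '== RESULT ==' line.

Trace the traversal:
N0 x:[-18,22] y:[-9/2,14] z:[6,47] -> hit [6,14], descend [2, 3, 4, 5]
  N2 x:[-18,3] y:[17/2,14] z:[19,42] -> miss, prune
  N3 x:[-12,-4] y:[-9/2,1] z:[10,45] -> miss, prune
  N4 x:[19,22] y:[21/2,13] z:[33,47] -> miss, prune
  N5 x:[-8,9] y:[-9/2,9] z:[6,12] -> hit [6,9] leaf, test {P2(miss), P8@t=7, P10(miss)}

5 AABB tests over nodes [0, 2, 3, 4, 5]; 1 leaf entered; closest P8.

== RESULT ==
8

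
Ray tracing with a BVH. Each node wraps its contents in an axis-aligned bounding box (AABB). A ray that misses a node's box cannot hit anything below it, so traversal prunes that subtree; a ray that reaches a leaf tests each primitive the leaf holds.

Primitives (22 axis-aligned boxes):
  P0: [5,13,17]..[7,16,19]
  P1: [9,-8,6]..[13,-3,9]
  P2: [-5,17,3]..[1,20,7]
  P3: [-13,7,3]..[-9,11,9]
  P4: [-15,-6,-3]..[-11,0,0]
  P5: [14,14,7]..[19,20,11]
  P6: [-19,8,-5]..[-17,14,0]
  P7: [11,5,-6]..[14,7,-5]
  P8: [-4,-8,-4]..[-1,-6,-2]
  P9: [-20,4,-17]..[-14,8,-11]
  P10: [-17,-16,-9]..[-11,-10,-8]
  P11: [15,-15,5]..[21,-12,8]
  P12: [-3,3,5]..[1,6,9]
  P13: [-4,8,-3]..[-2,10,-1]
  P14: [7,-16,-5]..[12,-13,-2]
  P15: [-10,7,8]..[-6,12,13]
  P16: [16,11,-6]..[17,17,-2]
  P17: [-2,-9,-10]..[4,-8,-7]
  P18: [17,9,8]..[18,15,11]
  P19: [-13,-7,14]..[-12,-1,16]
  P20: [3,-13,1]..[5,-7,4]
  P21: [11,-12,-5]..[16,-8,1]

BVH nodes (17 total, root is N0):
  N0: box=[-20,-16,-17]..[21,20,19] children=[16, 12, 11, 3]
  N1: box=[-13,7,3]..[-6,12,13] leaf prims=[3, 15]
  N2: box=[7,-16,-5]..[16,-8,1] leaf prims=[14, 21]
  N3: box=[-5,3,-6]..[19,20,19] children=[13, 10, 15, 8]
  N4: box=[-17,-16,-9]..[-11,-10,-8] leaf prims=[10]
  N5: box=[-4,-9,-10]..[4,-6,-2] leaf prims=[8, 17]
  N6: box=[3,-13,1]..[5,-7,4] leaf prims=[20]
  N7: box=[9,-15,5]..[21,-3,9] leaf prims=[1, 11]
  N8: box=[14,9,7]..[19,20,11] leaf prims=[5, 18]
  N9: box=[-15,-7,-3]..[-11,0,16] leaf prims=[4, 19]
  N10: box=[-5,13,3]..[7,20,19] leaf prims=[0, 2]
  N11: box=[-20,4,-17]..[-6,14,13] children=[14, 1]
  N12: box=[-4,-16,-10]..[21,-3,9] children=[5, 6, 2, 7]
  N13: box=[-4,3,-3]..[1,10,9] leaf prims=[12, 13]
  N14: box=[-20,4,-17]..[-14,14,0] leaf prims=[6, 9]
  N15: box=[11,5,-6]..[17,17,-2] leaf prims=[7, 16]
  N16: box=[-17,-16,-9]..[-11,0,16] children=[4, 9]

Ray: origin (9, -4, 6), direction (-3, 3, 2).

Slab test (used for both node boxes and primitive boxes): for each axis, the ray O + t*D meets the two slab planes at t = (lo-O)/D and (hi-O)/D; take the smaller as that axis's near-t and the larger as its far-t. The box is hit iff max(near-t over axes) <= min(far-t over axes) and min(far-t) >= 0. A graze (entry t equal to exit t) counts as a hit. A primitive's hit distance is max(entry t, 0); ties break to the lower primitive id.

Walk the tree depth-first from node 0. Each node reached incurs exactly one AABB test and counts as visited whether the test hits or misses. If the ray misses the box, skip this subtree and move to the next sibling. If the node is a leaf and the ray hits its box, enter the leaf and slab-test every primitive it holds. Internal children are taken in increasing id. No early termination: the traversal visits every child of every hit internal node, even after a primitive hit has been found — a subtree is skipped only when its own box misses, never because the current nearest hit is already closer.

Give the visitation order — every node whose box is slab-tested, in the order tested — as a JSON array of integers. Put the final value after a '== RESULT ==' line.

Trace the traversal:
N0 x:[-4,29/3] y:[-4,8] z:[-23/2,13/2] -> hit [-4,13/2], descend [3, 11, 12, 16]
  N3 x:[-10/3,14/3] y:[7/3,8] z:[-6,13/2] -> hit [7/3,14/3], descend [8, 10, 13, 15]
    N8 x:[-10/3,-5/3] y:[13/3,8] z:[1/2,5/2] -> miss, prune
    N10 x:[2/3,14/3] y:[17/3,8] z:[-3/2,13/2] -> miss, prune
    N13 x:[8/3,13/3] y:[7/3,14/3] z:[-9/2,3/2] -> miss, prune
    N15 x:[-8/3,-2/3] y:[3,7] z:[-6,-4] -> miss, prune
  N11 x:[5,29/3] y:[8/3,6] z:[-23/2,7/2] -> miss, prune
  N12 x:[-4,13/3] y:[-4,1/3] z:[-8,3/2] -> hit [-4,1/3], descend [2, 5, 6, 7]
    N2 x:[-7/3,2/3] y:[-4,-4/3] z:[-11/2,-5/2] -> miss, prune
    N5 x:[5/3,13/3] y:[-5/3,-2/3] z:[-8,-4] -> miss, prune
    N6 x:[4/3,2] y:[-3,-1] z:[-5/2,-1] -> miss, prune
    N7 x:[-4,0] y:[-11/3,1/3] z:[-1/2,3/2] -> hit [-1/2,0] leaf, test {P1@t=0, P11(miss)}
  N16 x:[20/3,26/3] y:[-4,4/3] z:[-15/2,5] -> miss, prune

order=[0, 3, 8, 10, 13, 15, 11, 12, 2, 5, 6, 7, 16]  |boxes|=13  |leaves|=1  hit=P1

== RESULT ==
[0, 3, 8, 10, 13, 15, 11, 12, 2, 5, 6, 7, 16]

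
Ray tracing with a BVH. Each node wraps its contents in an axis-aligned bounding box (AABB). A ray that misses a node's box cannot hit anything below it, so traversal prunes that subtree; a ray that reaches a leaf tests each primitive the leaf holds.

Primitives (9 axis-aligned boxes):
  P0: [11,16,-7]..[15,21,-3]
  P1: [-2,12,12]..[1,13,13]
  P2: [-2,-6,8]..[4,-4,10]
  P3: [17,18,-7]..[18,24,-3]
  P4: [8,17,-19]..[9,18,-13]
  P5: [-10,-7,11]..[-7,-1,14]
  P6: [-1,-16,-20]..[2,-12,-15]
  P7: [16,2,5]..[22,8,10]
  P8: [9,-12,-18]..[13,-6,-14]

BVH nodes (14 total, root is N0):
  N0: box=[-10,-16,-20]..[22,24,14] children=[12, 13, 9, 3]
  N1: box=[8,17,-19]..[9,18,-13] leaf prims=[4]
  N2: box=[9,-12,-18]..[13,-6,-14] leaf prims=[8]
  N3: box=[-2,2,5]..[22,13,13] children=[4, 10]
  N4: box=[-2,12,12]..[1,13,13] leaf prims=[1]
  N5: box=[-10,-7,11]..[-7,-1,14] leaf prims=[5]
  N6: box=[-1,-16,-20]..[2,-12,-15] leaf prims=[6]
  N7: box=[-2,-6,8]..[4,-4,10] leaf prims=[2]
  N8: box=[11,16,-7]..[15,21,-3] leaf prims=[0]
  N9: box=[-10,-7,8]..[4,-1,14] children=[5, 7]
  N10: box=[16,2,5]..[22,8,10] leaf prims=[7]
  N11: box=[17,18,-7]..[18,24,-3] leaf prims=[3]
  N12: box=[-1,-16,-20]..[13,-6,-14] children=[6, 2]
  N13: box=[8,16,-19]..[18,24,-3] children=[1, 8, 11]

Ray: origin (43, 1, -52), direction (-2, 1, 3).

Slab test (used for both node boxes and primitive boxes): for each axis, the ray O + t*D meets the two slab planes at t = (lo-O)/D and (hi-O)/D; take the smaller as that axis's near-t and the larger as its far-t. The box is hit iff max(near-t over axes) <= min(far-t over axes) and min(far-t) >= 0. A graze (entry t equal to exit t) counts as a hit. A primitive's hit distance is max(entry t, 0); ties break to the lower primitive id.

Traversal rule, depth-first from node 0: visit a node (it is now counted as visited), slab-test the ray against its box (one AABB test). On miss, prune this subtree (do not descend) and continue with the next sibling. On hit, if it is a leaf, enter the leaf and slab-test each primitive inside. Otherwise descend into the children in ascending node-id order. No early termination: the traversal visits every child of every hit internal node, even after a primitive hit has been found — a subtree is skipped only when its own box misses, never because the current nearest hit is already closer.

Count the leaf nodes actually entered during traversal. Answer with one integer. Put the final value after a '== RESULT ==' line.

Walk:
N0 x:[21/2,53/2] y:[-17,23] z:[32/3,22] -> hit [32/3,22], descend [3, 9, 12, 13]
  N3 x:[21/2,45/2] y:[1,12] z:[19,65/3] -> miss, prune
  N9 x:[39/2,53/2] y:[-8,-2] z:[20,22] -> miss, prune
  N12 x:[15,22] y:[-17,-7] z:[32/3,38/3] -> miss, prune
  N13 x:[25/2,35/2] y:[15,23] z:[11,49/3] -> hit [15,49/3], descend [1, 8, 11]
    N1 x:[17,35/2] y:[16,17] z:[11,13] -> miss, prune
    N8 x:[14,16] y:[15,20] z:[15,49/3] -> hit [15,16] leaf, test {P0@t=15}
    N11 x:[25/2,13] y:[17,23] z:[15,49/3] -> miss, prune

Summary -> nodes [0, 3, 9, 12, 13, 1, 8, 11]; box-tests=8; leaf-entries=1; first=P0

== RESULT ==
1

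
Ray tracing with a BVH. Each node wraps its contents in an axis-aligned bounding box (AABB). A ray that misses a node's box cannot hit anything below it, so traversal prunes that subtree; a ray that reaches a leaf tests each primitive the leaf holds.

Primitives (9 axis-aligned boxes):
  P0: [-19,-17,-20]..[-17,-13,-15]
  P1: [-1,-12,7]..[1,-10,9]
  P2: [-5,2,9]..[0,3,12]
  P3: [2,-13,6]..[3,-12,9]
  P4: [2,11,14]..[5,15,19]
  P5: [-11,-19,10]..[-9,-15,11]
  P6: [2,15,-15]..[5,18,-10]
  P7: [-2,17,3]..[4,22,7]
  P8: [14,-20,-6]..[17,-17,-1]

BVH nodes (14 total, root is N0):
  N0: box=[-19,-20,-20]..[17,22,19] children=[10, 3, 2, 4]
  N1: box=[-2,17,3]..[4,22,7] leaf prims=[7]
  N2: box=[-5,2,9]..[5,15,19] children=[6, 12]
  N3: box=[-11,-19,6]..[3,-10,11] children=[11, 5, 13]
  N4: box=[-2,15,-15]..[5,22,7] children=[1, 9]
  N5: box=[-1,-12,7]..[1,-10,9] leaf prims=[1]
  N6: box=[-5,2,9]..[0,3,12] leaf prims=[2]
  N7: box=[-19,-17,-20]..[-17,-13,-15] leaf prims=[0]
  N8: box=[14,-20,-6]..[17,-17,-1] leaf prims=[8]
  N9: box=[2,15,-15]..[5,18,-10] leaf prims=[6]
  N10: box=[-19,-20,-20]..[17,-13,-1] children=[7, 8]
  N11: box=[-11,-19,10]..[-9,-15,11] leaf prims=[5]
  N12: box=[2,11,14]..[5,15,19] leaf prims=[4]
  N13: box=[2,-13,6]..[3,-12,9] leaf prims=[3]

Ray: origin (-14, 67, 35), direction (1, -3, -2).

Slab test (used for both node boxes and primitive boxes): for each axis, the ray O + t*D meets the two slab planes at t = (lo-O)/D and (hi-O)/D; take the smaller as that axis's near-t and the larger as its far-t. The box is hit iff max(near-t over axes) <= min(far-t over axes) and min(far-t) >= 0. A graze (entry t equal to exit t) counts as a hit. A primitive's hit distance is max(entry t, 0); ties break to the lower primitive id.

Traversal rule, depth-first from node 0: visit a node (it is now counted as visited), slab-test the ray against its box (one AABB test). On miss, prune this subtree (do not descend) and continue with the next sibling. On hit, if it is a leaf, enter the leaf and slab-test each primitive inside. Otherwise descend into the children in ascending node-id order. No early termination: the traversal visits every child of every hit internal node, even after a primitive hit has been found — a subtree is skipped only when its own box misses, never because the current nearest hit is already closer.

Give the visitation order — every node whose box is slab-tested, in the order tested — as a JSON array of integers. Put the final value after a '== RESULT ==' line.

Traverse from the root:
N0 x:[-5,31] y:[15,29] z:[8,55/2] -> hit [15,55/2], descend [2, 3, 4, 10]
  N2 x:[9,19] y:[52/3,65/3] z:[8,13] -> miss, prune
  N3 x:[3,17] y:[77/3,86/3] z:[12,29/2] -> miss, prune
  N4 x:[12,19] y:[15,52/3] z:[14,25] -> hit [15,52/3], descend [1, 9]
    N1 x:[12,18] y:[15,50/3] z:[14,16] -> hit [15,16] leaf, test {P7@t=15}
    N9 x:[16,19] y:[49/3,52/3] z:[45/2,25] -> miss, prune
  N10 x:[-5,31] y:[80/3,29] z:[18,55/2] -> hit [80/3,55/2], descend [7, 8]
    N7 x:[-5,-3] y:[80/3,28] z:[25,55/2] -> miss, prune
    N8 x:[28,31] y:[28,29] z:[18,41/2] -> miss, prune

Visited [0, 2, 3, 4, 1, 9, 10, 7, 8]. Tests: 9 box, 1 leaf. Nearest: P7.

== RESULT ==
[0, 2, 3, 4, 1, 9, 10, 7, 8]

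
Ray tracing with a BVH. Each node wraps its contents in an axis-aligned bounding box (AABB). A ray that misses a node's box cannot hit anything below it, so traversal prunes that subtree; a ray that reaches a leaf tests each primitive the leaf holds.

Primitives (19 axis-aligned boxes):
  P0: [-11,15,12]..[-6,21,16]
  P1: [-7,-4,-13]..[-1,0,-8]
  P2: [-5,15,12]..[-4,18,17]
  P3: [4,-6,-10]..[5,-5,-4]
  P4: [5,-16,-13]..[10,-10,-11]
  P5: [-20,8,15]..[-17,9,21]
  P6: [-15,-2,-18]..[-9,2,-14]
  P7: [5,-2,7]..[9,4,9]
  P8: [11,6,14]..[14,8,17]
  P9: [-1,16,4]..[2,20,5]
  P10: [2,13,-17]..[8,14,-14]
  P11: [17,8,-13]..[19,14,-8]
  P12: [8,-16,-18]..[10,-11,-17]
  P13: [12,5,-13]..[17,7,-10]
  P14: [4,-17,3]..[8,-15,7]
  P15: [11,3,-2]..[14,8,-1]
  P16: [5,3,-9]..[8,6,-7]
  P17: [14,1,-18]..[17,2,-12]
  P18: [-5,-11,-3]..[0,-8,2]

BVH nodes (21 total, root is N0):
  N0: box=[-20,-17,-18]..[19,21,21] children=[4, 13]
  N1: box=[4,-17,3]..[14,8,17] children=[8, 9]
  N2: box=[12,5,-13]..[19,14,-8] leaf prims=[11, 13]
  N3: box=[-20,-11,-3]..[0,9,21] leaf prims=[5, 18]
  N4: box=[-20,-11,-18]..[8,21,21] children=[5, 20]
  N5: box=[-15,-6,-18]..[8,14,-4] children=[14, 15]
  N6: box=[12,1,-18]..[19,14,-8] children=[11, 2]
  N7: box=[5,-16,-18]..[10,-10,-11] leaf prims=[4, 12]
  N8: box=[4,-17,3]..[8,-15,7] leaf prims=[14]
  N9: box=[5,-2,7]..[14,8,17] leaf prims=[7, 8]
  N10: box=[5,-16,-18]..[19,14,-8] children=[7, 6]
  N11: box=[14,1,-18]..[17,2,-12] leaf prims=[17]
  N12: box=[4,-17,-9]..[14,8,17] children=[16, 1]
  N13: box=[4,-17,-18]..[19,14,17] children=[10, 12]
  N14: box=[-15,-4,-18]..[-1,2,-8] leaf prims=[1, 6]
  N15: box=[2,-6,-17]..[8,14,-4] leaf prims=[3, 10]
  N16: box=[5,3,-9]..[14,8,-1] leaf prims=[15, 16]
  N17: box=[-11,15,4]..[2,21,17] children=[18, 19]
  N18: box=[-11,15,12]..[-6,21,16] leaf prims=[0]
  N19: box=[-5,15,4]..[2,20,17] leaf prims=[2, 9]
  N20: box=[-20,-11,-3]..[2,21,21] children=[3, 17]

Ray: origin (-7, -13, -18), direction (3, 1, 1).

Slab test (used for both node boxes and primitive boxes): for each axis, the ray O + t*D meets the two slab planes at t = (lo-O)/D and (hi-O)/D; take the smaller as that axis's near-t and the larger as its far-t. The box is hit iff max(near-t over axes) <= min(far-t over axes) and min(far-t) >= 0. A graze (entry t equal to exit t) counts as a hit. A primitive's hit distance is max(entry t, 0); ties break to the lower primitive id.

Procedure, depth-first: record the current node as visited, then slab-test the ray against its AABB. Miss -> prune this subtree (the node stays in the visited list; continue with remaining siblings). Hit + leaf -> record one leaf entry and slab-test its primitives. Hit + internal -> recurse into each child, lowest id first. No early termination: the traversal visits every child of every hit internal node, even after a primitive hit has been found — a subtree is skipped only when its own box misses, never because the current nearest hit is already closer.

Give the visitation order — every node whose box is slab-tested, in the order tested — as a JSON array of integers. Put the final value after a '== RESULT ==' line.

Traverse from the root:
N0 x:[-13/3,26/3] y:[-4,34] z:[0,39] -> hit [0,26/3], descend [4, 13]
  N4 x:[-13/3,5] y:[2,34] z:[0,39] -> hit [2,5], descend [5, 20]
    N5 x:[-8/3,5] y:[7,27] z:[0,14] -> miss, prune
    N20 x:[-13/3,3] y:[2,34] z:[15,39] -> miss, prune
  N13 x:[11/3,26/3] y:[-4,27] z:[0,35] -> hit [11/3,26/3], descend [10, 12]
    N10 x:[4,26/3] y:[-3,27] z:[0,10] -> hit [4,26/3], descend [6, 7]
      N6 x:[19/3,26/3] y:[14,27] z:[0,10] -> miss, prune
      N7 x:[4,17/3] y:[-3,3] z:[0,7] -> miss, prune
    N12 x:[11/3,7] y:[-4,21] z:[9,35] -> miss, prune

Summary -> nodes [0, 4, 5, 20, 13, 10, 6, 7, 12]; box-tests=9; leaf-entries=0; first=miss

== RESULT ==
[0, 4, 5, 20, 13, 10, 6, 7, 12]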